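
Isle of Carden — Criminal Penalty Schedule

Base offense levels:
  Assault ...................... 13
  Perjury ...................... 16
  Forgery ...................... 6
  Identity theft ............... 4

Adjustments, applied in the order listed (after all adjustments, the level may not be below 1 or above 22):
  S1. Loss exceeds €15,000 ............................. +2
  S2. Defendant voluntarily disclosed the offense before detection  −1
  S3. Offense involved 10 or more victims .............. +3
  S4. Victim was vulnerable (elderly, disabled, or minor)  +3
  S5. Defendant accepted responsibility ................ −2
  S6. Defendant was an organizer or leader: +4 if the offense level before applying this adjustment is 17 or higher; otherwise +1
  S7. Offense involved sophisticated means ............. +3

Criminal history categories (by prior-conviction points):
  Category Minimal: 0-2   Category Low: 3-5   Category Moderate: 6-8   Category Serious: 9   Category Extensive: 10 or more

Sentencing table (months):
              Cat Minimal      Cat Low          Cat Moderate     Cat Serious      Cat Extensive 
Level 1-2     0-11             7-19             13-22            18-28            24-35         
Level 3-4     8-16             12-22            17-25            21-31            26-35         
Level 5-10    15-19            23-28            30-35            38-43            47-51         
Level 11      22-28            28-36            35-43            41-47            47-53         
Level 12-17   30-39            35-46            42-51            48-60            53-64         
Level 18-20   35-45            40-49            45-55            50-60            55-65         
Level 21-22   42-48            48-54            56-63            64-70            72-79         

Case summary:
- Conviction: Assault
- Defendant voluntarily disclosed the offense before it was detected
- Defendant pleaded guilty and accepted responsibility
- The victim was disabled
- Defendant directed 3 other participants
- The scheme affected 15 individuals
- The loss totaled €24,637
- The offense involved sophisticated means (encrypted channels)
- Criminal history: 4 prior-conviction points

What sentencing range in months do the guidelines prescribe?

48-54 months

Base offense level for assault: 13.
S1 applies: 13 + 2 = 15.
S2 applies: 15 − 1 = 14.
S3 applies: 14 + 3 = 17.
S4 applies: 17 + 3 = 20.
S5 applies: 20 − 2 = 18.
S6 applies (level before this adjustment is 18 ≥ 17, so +4): 18 + 4 = 22.
S7 applies: 22 + 3 = 25.
Level 25 exceeds the maximum of 22; capped at 22.
Final offense level: 22.
Criminal history: 4 prior points → Category Low (3-5).
Level 22 falls in the 21-22 band.
Grid: Level 21-22 × Category Low = 48-54 months.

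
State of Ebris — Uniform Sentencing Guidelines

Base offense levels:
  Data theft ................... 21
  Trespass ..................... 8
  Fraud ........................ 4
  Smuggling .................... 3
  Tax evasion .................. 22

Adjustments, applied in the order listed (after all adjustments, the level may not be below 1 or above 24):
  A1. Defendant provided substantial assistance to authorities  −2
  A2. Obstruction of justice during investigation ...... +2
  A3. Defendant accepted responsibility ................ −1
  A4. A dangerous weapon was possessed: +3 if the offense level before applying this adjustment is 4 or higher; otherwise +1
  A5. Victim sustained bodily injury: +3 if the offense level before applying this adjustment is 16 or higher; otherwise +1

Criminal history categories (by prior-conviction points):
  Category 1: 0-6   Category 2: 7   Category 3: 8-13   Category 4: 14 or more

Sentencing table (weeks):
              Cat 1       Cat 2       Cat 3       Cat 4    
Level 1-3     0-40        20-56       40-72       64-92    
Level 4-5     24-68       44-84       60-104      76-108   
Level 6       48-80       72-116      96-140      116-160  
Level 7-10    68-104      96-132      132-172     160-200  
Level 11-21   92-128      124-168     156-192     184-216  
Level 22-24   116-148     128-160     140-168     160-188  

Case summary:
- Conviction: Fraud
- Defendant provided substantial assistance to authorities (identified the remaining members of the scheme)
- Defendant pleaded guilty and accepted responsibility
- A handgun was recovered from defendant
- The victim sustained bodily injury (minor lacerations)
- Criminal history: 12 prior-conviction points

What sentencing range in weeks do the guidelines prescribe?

Base offense level for fraud: 4.
A1 applies: 4 − 2 = 2.
A2 does not apply.
A3 applies: 2 − 1 = 1.
A4 applies (level before this adjustment is 1 < 4, so +1): 1 + 1 = 2.
A5 applies (level before this adjustment is 2 < 16, so +1): 2 + 1 = 3.
Final offense level: 3.
Criminal history: 12 prior points → Category 3 (8-13).
Level 3 falls in the 1-3 band.
Grid: Level 1-3 × Category 3 = 40-72 weeks.

40-72 weeks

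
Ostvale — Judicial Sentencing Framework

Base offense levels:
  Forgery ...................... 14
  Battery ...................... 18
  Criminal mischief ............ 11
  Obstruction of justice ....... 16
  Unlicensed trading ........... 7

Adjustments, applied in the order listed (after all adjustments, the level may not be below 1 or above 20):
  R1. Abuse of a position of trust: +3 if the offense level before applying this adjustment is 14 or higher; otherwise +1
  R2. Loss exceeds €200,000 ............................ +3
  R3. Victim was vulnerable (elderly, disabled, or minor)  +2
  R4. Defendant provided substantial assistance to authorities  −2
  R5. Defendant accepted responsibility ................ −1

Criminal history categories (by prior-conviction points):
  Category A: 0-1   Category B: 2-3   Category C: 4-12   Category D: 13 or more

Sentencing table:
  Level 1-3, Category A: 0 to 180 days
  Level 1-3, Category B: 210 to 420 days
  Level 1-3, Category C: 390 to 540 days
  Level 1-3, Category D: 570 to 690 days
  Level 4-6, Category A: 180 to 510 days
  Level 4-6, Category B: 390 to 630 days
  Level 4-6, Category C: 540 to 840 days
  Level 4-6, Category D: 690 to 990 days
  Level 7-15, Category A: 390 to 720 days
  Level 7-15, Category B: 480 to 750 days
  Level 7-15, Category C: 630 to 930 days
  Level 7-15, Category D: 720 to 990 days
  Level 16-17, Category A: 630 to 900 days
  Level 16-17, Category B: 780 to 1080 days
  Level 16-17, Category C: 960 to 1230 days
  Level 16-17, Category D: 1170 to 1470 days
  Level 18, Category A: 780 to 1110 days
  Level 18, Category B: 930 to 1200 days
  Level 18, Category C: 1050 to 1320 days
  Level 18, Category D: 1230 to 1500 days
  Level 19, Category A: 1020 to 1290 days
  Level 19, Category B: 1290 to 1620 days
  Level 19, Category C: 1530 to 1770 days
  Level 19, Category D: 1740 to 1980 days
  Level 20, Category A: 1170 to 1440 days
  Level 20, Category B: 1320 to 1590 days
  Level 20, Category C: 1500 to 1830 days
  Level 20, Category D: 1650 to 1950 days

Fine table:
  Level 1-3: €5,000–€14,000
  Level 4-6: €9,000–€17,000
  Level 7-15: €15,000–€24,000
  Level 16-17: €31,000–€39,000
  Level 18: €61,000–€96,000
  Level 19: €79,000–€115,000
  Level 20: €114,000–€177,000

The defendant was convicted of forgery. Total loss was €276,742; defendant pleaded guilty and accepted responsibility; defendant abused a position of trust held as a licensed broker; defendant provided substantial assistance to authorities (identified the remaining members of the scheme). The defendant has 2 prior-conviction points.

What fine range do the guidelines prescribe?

€31,000–€39,000

Base offense level for forgery: 14.
R1 applies (level before this adjustment is 14 ≥ 14, so +3): 14 + 3 = 17.
R2 applies: 17 + 3 = 20.
R4 applies: 20 − 2 = 18.
R5 applies: 18 − 1 = 17.
Final offense level: 17.
Level 17 falls in the 16-17 band.
Fine table: Level 16-17 → €31,000–€39,000.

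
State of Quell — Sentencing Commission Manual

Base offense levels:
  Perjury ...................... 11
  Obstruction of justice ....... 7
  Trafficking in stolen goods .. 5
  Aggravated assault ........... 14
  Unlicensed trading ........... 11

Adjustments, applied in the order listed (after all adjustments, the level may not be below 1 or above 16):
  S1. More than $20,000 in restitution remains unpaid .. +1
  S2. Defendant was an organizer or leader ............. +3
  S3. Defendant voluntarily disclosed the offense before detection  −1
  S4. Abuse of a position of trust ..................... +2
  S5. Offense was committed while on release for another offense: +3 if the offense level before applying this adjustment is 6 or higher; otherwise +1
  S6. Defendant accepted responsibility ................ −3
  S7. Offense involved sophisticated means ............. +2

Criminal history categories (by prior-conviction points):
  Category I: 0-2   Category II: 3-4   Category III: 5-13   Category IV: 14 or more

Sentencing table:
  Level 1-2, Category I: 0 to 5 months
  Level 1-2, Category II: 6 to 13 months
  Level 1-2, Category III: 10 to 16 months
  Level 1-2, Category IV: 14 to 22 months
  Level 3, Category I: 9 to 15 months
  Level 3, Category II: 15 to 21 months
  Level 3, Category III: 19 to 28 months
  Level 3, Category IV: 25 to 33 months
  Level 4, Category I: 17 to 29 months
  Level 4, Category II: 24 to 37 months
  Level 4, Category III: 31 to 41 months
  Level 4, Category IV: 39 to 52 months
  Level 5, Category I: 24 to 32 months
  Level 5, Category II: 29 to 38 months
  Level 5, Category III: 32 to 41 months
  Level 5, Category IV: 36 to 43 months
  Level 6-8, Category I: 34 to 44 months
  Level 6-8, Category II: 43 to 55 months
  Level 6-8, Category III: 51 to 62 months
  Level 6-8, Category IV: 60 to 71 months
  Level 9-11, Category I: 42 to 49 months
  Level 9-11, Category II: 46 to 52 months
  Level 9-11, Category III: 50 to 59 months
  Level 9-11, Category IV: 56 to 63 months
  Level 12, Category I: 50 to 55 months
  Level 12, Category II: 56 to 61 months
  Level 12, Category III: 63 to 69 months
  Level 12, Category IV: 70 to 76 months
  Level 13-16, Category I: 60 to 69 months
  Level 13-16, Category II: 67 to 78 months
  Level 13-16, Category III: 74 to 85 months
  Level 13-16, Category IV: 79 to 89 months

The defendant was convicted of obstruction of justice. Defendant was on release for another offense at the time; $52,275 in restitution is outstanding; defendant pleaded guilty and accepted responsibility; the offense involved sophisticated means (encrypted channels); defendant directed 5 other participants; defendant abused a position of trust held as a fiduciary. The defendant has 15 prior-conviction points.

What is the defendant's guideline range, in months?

Base offense level for obstruction of justice: 7.
S1 applies: 7 + 1 = 8.
S2 applies: 8 + 3 = 11.
S4 applies: 11 + 2 = 13.
S5 applies (level before this adjustment is 13 ≥ 6, so +3): 13 + 3 = 16.
S6 applies: 16 − 3 = 13.
S7 applies: 13 + 2 = 15.
Final offense level: 15.
Criminal history: 15 prior points → Category IV (14+).
Level 15 falls in the 13-16 band.
Grid: Level 13-16 × Category IV = 79-89 months.

79-89 months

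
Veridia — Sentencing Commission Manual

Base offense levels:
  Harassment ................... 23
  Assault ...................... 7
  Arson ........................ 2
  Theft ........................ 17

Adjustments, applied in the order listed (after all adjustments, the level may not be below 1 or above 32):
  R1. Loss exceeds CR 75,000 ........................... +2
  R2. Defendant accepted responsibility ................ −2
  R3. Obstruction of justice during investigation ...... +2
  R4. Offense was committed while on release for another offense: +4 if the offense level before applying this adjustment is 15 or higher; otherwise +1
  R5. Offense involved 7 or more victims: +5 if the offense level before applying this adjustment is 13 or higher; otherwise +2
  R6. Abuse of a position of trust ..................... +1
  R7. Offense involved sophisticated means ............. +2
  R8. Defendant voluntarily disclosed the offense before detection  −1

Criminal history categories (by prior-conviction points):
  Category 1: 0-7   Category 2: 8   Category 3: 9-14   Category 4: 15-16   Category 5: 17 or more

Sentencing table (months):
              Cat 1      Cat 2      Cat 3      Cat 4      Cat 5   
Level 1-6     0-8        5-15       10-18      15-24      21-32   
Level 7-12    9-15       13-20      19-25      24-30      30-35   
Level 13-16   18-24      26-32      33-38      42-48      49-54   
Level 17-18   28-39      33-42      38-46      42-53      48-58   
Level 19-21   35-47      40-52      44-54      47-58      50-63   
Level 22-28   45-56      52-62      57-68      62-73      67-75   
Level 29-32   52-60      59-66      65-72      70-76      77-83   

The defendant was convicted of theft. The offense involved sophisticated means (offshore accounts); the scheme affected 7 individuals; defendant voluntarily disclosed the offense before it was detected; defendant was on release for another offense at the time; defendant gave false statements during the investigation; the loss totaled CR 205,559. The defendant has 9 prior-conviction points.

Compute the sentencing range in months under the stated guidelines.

Base offense level for theft: 17.
R1 applies: 17 + 2 = 19.
R2 does not apply.
R3 applies: 19 + 2 = 21.
R4 applies (level before this adjustment is 21 ≥ 15, so +4): 21 + 4 = 25.
R5 applies (level before this adjustment is 25 ≥ 13, so +5): 25 + 5 = 30.
R7 applies: 30 + 2 = 32.
R8 applies: 32 − 1 = 31.
Final offense level: 31.
Criminal history: 9 prior points → Category 3 (9-14).
Level 31 falls in the 29-32 band.
Grid: Level 29-32 × Category 3 = 65-72 months.

65-72 months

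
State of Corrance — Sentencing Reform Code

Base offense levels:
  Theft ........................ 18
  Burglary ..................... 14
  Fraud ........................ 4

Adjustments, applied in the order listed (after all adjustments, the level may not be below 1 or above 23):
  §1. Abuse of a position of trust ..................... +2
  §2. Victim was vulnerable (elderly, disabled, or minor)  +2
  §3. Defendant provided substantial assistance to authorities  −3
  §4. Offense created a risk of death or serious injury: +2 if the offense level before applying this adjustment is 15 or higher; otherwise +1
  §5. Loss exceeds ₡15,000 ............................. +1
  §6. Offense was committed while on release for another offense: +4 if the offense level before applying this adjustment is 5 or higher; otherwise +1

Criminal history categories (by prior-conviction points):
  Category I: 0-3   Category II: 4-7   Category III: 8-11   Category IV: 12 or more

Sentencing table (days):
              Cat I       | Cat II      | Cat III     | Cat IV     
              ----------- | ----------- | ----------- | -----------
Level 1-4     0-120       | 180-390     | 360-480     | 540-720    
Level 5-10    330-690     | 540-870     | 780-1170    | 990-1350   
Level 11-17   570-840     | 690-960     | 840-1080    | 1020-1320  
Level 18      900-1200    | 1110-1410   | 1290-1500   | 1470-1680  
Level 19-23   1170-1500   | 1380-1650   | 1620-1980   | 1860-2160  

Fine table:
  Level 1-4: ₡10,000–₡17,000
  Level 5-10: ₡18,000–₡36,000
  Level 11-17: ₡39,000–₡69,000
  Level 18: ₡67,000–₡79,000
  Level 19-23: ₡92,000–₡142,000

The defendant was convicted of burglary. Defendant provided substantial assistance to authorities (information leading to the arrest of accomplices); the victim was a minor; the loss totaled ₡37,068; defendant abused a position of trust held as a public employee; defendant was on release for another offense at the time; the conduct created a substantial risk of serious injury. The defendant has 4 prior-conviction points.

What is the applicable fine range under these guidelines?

₡92,000–₡142,000

Base offense level for burglary: 14.
§1 applies: 14 + 2 = 16.
§2 applies: 16 + 2 = 18.
§3 applies: 18 − 3 = 15.
§4 applies (level before this adjustment is 15 ≥ 15, so +2): 15 + 2 = 17.
§5 applies: 17 + 1 = 18.
§6 applies (level before this adjustment is 18 ≥ 5, so +4): 18 + 4 = 22.
Final offense level: 22.
Level 22 falls in the 19-23 band.
Fine table: Level 19-23 → ₡92,000–₡142,000.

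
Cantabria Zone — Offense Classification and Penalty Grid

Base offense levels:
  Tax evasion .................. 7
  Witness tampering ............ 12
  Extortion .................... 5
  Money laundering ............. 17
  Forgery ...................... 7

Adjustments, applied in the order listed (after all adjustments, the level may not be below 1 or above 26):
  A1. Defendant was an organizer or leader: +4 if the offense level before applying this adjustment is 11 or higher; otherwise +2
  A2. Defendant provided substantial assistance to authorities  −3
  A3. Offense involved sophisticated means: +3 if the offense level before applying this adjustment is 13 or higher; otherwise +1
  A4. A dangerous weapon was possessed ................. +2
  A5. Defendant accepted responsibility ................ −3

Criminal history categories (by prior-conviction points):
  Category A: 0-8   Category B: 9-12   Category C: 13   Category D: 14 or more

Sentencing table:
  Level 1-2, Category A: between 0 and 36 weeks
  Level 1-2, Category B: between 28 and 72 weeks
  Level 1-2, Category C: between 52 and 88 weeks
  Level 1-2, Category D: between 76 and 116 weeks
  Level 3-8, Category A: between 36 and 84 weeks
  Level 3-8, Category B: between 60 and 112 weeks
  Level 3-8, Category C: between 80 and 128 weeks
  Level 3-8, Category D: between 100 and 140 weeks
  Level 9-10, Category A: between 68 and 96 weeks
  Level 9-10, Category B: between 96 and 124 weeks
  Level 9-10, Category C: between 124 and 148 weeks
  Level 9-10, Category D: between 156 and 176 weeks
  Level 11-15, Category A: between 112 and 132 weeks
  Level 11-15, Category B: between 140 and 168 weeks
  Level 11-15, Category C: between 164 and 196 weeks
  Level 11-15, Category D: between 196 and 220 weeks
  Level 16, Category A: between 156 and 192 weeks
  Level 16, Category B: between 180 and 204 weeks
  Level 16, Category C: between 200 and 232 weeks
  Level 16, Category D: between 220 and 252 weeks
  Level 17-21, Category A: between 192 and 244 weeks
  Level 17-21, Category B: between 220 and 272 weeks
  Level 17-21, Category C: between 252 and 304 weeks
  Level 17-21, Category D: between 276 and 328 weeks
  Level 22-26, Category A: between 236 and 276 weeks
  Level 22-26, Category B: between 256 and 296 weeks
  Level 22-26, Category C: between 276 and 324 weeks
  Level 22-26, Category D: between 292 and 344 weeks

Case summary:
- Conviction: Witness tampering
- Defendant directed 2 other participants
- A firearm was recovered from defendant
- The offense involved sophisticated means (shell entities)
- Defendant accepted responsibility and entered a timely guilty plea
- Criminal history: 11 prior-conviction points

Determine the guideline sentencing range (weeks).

Base offense level for witness tampering: 12.
A1 applies (level before this adjustment is 12 ≥ 11, so +4): 12 + 4 = 16.
A2 does not apply.
A3 applies (level before this adjustment is 16 ≥ 13, so +3): 16 + 3 = 19.
A4 applies: 19 + 2 = 21.
A5 applies: 21 − 3 = 18.
Final offense level: 18.
Criminal history: 11 prior points → Category B (9-12).
Level 18 falls in the 17-21 band.
Grid: Level 17-21 × Category B = 220-272 weeks.

220-272 weeks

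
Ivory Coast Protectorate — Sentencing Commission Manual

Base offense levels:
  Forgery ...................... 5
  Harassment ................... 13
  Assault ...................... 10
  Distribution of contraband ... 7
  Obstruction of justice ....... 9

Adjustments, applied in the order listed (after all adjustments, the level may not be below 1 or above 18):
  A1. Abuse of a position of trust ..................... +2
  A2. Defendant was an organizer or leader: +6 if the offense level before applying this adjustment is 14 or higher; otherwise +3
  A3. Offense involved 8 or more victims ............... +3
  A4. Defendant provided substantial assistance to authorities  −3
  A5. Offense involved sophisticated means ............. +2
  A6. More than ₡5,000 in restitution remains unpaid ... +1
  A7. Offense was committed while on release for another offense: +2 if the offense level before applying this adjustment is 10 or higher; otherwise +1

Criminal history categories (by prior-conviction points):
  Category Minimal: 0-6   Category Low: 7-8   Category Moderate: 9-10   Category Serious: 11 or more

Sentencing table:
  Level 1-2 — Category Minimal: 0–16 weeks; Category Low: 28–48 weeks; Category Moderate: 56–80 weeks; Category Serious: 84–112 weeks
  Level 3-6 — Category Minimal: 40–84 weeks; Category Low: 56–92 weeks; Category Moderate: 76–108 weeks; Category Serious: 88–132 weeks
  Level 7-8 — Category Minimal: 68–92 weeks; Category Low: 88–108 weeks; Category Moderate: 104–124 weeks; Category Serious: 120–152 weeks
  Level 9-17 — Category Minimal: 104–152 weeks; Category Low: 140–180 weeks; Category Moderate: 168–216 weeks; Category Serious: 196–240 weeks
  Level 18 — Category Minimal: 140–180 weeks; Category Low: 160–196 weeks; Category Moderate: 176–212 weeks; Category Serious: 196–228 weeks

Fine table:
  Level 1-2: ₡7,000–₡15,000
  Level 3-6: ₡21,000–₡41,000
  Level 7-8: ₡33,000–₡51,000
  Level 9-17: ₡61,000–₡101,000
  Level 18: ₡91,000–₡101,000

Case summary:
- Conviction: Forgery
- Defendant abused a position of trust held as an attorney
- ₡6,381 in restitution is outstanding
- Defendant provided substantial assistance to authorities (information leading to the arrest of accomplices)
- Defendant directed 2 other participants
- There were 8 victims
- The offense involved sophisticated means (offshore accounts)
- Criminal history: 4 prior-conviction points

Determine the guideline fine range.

₡61,000–₡101,000

Base offense level for forgery: 5.
A1 applies: 5 + 2 = 7.
A2 applies (level before this adjustment is 7 < 14, so +3): 7 + 3 = 10.
A3 applies: 10 + 3 = 13.
A4 applies: 13 − 3 = 10.
A5 applies: 10 + 2 = 12.
A6 applies: 12 + 1 = 13.
Final offense level: 13.
Level 13 falls in the 9-17 band.
Fine table: Level 9-17 → ₡61,000–₡101,000.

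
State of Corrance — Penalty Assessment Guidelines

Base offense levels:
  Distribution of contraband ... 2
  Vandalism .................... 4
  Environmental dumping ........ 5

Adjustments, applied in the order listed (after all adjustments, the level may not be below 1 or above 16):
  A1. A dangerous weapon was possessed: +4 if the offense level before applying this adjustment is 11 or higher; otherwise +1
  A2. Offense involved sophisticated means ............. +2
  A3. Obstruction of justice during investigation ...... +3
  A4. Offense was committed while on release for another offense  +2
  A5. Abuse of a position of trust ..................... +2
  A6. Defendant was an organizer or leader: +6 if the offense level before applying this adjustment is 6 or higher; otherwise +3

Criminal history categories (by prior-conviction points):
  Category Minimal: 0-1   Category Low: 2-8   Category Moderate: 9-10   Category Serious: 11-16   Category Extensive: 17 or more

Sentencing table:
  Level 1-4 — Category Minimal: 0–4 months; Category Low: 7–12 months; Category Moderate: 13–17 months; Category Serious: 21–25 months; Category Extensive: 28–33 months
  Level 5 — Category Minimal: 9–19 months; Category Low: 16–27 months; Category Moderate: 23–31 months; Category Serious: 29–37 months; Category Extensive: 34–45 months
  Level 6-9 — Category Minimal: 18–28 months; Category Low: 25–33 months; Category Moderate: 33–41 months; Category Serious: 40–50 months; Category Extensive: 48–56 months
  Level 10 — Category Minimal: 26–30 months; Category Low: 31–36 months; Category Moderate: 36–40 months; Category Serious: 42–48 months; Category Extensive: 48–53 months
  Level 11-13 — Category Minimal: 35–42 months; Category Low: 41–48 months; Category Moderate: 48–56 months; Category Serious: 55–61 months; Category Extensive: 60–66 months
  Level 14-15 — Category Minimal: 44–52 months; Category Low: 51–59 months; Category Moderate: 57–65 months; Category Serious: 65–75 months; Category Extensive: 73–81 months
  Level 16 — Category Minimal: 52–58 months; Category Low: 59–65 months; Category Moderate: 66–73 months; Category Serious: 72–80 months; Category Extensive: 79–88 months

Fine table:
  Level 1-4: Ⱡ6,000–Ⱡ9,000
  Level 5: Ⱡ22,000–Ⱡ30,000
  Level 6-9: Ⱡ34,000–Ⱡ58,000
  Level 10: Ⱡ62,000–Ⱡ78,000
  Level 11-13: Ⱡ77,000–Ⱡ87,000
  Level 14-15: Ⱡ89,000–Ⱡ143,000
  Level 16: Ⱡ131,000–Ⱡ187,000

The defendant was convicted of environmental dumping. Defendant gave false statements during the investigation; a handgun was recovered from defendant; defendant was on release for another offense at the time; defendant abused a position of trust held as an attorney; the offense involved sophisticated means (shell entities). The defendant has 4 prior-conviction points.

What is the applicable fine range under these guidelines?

Ⱡ89,000–Ⱡ143,000

Base offense level for environmental dumping: 5.
A1 applies (level before this adjustment is 5 < 11, so +1): 5 + 1 = 6.
A2 applies: 6 + 2 = 8.
A3 applies: 8 + 3 = 11.
A4 applies: 11 + 2 = 13.
A5 applies: 13 + 2 = 15.
A6 does not apply.
Final offense level: 15.
Level 15 falls in the 14-15 band.
Fine table: Level 14-15 → Ⱡ89,000–Ⱡ143,000.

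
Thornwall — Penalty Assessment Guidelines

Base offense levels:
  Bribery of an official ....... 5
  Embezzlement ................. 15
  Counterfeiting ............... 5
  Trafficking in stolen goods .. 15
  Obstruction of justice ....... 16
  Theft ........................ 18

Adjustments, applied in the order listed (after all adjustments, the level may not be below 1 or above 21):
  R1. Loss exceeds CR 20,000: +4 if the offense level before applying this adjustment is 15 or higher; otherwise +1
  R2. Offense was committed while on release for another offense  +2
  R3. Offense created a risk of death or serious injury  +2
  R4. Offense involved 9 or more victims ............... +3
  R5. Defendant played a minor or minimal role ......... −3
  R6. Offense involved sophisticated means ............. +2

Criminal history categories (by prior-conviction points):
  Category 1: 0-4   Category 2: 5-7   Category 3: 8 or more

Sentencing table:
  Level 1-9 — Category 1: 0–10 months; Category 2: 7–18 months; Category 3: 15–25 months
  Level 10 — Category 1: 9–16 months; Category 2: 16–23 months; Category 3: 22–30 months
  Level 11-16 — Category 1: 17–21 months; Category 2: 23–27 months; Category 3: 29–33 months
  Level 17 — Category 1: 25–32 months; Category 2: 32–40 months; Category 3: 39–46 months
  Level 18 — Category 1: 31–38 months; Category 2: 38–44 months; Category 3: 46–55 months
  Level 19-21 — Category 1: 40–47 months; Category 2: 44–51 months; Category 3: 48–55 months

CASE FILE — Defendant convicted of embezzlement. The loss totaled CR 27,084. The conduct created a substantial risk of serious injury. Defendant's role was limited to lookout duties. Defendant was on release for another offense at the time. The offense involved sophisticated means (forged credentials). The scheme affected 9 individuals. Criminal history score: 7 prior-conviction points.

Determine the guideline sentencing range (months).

Base offense level for embezzlement: 15.
R1 applies (level before this adjustment is 15 ≥ 15, so +4): 15 + 4 = 19.
R2 applies: 19 + 2 = 21.
R3 applies: 21 + 2 = 23.
R4 applies: 23 + 3 = 26.
R5 applies: 26 − 3 = 23.
R6 applies: 23 + 2 = 25.
Level 25 exceeds the maximum of 21; capped at 21.
Final offense level: 21.
Criminal history: 7 prior points → Category 2 (5-7).
Level 21 falls in the 19-21 band.
Grid: Level 19-21 × Category 2 = 44-51 months.

44-51 months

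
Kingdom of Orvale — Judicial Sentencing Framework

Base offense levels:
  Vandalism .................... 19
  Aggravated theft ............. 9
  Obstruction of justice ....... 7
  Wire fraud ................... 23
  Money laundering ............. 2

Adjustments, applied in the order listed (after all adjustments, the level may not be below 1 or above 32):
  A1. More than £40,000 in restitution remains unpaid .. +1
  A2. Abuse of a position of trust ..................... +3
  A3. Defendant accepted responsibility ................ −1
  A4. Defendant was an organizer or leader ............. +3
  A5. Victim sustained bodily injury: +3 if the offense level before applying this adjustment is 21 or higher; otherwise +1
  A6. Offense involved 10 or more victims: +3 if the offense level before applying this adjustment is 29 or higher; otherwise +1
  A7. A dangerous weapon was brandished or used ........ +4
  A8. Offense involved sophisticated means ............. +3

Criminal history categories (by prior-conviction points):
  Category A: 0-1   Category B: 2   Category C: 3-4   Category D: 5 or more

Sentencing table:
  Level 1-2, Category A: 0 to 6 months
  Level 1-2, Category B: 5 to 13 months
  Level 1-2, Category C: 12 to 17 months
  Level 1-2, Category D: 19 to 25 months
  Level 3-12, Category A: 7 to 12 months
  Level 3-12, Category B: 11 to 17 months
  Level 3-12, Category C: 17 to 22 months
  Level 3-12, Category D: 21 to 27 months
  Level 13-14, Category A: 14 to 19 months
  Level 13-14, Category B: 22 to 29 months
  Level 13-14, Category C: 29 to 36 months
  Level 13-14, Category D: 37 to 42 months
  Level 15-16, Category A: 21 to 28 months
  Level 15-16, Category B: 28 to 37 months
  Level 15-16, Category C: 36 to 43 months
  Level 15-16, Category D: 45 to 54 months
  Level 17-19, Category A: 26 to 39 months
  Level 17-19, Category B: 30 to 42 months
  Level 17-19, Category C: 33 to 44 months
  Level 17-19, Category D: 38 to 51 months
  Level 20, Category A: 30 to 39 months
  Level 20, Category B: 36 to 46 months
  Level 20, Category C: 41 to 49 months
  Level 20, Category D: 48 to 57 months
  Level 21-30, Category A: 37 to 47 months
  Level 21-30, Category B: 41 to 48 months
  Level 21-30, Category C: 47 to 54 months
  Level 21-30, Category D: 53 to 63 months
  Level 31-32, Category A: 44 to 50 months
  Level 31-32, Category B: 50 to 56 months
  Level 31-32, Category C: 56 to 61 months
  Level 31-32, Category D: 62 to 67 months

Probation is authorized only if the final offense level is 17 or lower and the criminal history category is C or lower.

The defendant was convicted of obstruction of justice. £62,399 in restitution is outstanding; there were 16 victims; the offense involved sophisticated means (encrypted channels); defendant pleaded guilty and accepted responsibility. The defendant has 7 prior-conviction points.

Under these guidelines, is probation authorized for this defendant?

Base offense level for obstruction of justice: 7.
A1 applies: 7 + 1 = 8.
A3 applies: 8 − 1 = 7.
A5 does not apply.
A6 applies (level before this adjustment is 7 < 29, so +1): 7 + 1 = 8.
A8 applies: 8 + 3 = 11.
Final offense level: 11.
Criminal history: 7 prior points → Category D (5+).
Level 11 falls in the 3-12 band.
Grid: Level 3-12 × Category D = 21-27 months.
Probation check: level 11 ≤ 17 and category D > C → not eligible.

No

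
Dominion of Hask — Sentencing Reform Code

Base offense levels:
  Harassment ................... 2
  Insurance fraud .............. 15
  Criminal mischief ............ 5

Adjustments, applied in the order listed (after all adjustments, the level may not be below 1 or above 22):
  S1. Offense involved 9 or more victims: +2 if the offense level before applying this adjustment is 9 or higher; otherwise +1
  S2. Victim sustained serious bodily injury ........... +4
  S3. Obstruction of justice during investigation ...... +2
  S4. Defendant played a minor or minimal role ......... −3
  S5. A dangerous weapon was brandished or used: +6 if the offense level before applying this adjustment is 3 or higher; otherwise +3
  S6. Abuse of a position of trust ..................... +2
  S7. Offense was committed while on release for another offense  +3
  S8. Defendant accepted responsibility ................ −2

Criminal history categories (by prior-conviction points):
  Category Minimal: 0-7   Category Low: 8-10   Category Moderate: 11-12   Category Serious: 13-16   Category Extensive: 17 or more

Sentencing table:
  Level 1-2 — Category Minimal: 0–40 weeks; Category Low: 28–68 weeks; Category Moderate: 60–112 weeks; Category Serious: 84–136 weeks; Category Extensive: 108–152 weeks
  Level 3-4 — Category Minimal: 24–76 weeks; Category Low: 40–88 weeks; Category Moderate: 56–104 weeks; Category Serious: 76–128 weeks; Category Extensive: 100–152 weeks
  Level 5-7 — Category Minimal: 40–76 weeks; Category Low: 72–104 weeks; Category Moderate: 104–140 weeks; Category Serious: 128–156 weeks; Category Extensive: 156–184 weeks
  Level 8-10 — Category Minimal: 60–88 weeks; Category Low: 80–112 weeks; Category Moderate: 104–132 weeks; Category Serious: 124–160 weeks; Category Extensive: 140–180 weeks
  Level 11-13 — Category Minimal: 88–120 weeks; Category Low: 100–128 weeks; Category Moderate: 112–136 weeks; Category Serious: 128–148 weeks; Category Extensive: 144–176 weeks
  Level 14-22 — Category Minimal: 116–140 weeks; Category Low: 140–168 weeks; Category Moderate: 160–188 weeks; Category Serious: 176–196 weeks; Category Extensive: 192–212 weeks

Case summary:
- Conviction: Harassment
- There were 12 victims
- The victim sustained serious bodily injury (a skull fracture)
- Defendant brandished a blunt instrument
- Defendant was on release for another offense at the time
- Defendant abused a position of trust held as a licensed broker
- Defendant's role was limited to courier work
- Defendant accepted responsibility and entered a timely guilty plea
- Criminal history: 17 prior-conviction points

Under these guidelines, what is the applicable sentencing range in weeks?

144-176 weeks

Base offense level for harassment: 2.
S1 applies (level before this adjustment is 2 < 9, so +1): 2 + 1 = 3.
S2 applies: 3 + 4 = 7.
S4 applies: 7 − 3 = 4.
S5 applies (level before this adjustment is 4 ≥ 3, so +6): 4 + 6 = 10.
S6 applies: 10 + 2 = 12.
S7 applies: 12 + 3 = 15.
S8 applies: 15 − 2 = 13.
Final offense level: 13.
Criminal history: 17 prior points → Category Extensive (17+).
Level 13 falls in the 11-13 band.
Grid: Level 11-13 × Category Extensive = 144-176 weeks.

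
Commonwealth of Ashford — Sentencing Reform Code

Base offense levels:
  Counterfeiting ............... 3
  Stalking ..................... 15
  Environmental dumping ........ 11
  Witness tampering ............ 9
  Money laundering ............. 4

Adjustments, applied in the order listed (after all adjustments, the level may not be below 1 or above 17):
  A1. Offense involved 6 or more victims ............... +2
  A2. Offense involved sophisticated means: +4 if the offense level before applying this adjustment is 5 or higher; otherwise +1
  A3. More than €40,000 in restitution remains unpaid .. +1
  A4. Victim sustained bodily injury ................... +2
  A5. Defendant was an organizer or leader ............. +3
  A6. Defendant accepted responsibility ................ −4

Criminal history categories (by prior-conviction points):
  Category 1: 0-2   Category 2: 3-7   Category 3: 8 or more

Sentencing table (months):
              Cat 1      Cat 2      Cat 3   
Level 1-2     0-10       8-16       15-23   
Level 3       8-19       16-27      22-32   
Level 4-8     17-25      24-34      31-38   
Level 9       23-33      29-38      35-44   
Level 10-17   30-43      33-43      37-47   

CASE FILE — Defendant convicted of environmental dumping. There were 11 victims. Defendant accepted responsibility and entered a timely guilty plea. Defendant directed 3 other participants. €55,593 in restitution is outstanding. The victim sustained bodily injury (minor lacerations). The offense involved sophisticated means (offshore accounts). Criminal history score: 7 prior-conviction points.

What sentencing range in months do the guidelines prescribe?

Base offense level for environmental dumping: 11.
A1 applies: 11 + 2 = 13.
A2 applies (level before this adjustment is 13 ≥ 5, so +4): 13 + 4 = 17.
A3 applies: 17 + 1 = 18.
A4 applies: 18 + 2 = 20.
A5 applies: 20 + 3 = 23.
A6 applies: 23 − 4 = 19.
Level 19 exceeds the maximum of 17; capped at 17.
Final offense level: 17.
Criminal history: 7 prior points → Category 2 (3-7).
Level 17 falls in the 10-17 band.
Grid: Level 10-17 × Category 2 = 33-43 months.

33-43 months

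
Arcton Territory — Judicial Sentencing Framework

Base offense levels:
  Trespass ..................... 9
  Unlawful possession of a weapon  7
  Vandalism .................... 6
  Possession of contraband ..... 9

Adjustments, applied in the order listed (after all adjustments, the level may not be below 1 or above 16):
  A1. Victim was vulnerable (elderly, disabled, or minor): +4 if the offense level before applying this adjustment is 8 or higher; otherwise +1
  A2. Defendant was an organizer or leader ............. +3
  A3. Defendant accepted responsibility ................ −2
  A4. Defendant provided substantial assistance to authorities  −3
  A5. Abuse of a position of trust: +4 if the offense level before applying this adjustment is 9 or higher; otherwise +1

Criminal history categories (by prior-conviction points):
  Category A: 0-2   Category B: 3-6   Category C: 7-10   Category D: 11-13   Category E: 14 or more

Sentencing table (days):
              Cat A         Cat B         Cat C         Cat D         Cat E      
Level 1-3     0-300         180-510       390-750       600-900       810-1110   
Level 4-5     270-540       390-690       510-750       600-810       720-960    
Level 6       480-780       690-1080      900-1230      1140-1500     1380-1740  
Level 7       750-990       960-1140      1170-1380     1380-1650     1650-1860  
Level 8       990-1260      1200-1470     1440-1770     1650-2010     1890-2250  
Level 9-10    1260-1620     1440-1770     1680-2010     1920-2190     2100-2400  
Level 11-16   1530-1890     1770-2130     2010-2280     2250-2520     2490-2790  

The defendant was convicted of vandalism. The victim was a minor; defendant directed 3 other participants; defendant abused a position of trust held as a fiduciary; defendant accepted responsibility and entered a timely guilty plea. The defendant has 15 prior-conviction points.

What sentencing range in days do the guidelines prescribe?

2100-2400 days

Base offense level for vandalism: 6.
A1 applies (level before this adjustment is 6 < 8, so +1): 6 + 1 = 7.
A2 applies: 7 + 3 = 10.
A3 applies: 10 − 2 = 8.
A4 does not apply.
A5 applies (level before this adjustment is 8 < 9, so +1): 8 + 1 = 9.
Final offense level: 9.
Criminal history: 15 prior points → Category E (14+).
Level 9 falls in the 9-10 band.
Grid: Level 9-10 × Category E = 2100-2400 days.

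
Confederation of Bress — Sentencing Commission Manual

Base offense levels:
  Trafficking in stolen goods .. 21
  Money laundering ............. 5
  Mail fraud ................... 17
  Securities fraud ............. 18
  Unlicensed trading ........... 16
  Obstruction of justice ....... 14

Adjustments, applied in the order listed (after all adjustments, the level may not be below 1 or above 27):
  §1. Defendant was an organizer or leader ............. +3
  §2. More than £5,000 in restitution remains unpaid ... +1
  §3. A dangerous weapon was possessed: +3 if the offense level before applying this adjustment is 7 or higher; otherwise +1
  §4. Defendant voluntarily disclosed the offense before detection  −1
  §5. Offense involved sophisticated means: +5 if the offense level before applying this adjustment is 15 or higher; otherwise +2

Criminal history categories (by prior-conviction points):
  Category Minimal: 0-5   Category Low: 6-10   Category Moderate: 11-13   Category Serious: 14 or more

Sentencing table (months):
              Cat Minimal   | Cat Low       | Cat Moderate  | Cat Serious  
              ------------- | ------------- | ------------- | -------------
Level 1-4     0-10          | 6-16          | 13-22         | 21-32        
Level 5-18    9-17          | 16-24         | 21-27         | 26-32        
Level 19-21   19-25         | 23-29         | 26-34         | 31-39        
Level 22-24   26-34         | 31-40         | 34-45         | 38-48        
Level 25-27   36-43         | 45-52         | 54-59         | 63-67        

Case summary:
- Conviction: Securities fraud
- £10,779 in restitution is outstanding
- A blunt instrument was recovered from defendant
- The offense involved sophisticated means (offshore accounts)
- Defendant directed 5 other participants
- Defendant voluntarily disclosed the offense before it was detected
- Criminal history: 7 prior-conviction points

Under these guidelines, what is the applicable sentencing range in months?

45-52 months

Base offense level for securities fraud: 18.
§1 applies: 18 + 3 = 21.
§2 applies: 21 + 1 = 22.
§3 applies (level before this adjustment is 22 ≥ 7, so +3): 22 + 3 = 25.
§4 applies: 25 − 1 = 24.
§5 applies (level before this adjustment is 24 ≥ 15, so +5): 24 + 5 = 29.
Level 29 exceeds the maximum of 27; capped at 27.
Final offense level: 27.
Criminal history: 7 prior points → Category Low (6-10).
Level 27 falls in the 25-27 band.
Grid: Level 25-27 × Category Low = 45-52 months.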